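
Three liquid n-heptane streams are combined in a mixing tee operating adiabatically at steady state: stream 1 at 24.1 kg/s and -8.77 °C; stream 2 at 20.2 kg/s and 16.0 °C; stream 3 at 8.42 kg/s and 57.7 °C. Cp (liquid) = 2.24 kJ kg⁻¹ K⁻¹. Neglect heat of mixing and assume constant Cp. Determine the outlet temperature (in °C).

Energy balance with Q = 0: Σ ṁᵢCp,ᵢ(T_out − Tᵢ) = 0
T_out = Σ ṁᵢCp,ᵢTᵢ / Σ ṁᵢCp,ᵢ
      = 1338.8 / 118.09 = 11.337 °C

T_out = 11.3 °C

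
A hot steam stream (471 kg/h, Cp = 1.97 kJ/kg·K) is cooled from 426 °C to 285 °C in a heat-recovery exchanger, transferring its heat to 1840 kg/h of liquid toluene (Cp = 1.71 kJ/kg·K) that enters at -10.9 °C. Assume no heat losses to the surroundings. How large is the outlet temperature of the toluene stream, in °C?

T_c,out = 30.7 °C

Heat released by hot stream: Q = 471 × 1.97 × (426 − 285) = 130830 kJ/h
Energy balance on cold side (adiabatic exchanger): Q = ṁ_c·Cp_c·(T_c,out − T_c,in)
T_c,out = -10.9 + 130830/(1840 × 1.71) = 30.681 °C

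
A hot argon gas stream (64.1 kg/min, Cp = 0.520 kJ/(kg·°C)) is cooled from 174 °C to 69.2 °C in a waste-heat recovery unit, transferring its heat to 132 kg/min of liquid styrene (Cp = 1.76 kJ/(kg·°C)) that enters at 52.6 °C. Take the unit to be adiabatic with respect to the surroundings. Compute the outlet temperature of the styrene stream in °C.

T_c,out = 67.6 °C

Heat released by hot stream: Q = 64.1 × 0.520 × (174 − 69.2) = 3493.2 kJ/min
Energy balance on cold side (adiabatic exchanger): Q = ṁ_c·Cp_c·(T_c,out − T_c,in)
T_c,out = 52.6 + 3493.2/(132 × 1.76) = 67.636 °C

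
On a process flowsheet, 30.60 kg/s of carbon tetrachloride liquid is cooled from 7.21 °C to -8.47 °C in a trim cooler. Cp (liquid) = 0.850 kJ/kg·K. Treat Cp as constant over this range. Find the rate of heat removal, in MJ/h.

Q_c = 1470 MJ/h

Q = ṁ·Cp·ΔT = 30.60 × 0.850 × (-8.47 − 7.21) = -407.84 kJ/s
Cooling duty = 1468.2 MJ/h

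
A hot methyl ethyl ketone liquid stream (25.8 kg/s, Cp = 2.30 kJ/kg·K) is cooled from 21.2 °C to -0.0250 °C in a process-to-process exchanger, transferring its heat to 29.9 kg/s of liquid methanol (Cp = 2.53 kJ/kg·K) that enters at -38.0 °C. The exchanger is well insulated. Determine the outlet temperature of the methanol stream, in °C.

T_c,out = -21.4 °C

Heat released by hot stream: Q = 25.8 × 2.30 × (21.2 − -0.0250) = 1259.5 kJ/s
Energy balance on cold side (adiabatic exchanger): Q = ṁ_c·Cp_c·(T_c,out − T_c,in)
T_c,out = -38.0 + 1259.5/(29.9 × 2.53) = -21.35 °C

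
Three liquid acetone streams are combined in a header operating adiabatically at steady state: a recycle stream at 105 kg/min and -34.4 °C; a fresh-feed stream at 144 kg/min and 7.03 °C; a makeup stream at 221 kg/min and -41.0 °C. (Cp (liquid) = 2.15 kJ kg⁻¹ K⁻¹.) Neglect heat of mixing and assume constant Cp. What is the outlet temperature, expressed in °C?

T_out = -24.8 °C

No heat crosses the boundary, so H_out = H_in.
T_out = Σ ṁᵢCp,ᵢTᵢ / Σ ṁᵢCp,ᵢ
      = -25070 / 1010.5 = -24.81 °C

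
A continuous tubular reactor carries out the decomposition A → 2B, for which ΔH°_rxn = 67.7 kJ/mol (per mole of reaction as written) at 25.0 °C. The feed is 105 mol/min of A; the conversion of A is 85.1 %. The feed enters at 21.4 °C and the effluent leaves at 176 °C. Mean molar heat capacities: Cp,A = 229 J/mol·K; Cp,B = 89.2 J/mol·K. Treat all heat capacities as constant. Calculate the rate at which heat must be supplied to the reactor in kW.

Extent of reaction ξ = 0.851 × 105 = 89.355 mol/min
Reaction term: ξ·ΔH°_rxn = 89.355 × 67.7 = 6049.3 kJ/min
Sensible, feed 21.4→25 °C: 86.562 kJ/min
Outlet flows (mol/min): A 15.645, B 178.71
Sensible, products 25→176 °C: 2948.1 kJ/min
Q = ΔH = 9084 kJ/min = 151.4 kW
Heat supplied = 151.4 kW

Q_in = 151 kW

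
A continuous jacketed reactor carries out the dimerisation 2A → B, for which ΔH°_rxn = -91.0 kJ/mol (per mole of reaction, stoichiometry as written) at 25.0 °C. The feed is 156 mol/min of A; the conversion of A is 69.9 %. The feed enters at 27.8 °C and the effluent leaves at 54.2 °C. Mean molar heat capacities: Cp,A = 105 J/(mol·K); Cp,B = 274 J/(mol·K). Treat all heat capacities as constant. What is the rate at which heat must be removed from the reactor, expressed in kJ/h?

Q_out = 266000 kJ/h

Extent of reaction ξ = 0.699 × 156 / 2 = 54.522 mol/min
Reaction term: ξ·ΔH°_rxn = 54.522 × -91.0 = -4961.5 kJ/min
Sensible, feed 27.8→25 °C: -45.864 kJ/min
Outlet flows (mol/min): A 46.956, B 54.522
Sensible, products 25→54.2 °C: 580.19 kJ/min
Q = ΔH = -4427.2 kJ/min = -73.786 kW
Heat removed = 265630 kJ/h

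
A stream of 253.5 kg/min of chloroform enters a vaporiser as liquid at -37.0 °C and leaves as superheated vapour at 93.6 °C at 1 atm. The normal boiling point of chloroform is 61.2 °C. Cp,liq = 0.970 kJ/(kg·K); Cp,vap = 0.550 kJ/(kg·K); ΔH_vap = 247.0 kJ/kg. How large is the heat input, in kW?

liquid -37.0→61.2 °C: 95.254 kJ/kg
vaporisation at 61.2 °C: 247 kJ/kg
vapour 61.2→93.6 °C: 17.82 kJ/kg
Δh = 95.254 + 247 + 17.82 = 360.07 kJ/kg
Q = ṁ·Δh = 253.5 kg/min × 360.07 kJ/kg = 91279 kJ/min
|Q| = 1521.3 kW

Q = 1520 kW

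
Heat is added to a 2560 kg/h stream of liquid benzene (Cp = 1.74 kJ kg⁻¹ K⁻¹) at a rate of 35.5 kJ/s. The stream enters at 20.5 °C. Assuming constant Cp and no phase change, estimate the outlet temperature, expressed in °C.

Q = 35.5 kJ/s = 127800 kJ/h
ΔT = Q/(ṁ·Cp) = 127800/(2560×1.74) = 28.691 K
T_out = 20.5 + 28.691 = 49.191 °C

T_out = 49.2 °C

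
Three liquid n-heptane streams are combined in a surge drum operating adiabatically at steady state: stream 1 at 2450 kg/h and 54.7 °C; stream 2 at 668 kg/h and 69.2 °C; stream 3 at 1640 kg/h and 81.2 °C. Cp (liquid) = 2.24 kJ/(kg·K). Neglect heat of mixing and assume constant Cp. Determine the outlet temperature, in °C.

T_out = 65.9 °C

Energy balance with Q = 0: Σ ṁᵢCp,ᵢ(T_out − Tᵢ) = 0
Σ ṁᵢCp,ᵢTᵢ = 2450×2.24×54.7 + 668×2.24×69.2 + 1640×2.24×81.2 = 702040
Σ ṁᵢCp,ᵢ = 2450×2.24 + 668×2.24 + 1640×2.24 = 10658
T_out = 702040 / 10658 = 65.87 °C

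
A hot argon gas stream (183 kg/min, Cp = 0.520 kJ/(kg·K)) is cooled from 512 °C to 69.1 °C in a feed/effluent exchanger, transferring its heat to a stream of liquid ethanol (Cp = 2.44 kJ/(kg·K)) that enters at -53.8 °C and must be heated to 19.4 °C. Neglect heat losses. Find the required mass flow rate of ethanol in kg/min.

ṁ_c = 236 kg/min

Heat released by hot stream: Q = 183 × 0.520 × (512 − 69.1) = 42146 kJ/min
Energy balance on cold side (adiabatic exchanger): Q = ṁ_c·Cp_c·(T_c,out − T_c,in)
ṁ_c = 42146 / [2.44 × (19.4 − -53.8)] = 235.97 kg/min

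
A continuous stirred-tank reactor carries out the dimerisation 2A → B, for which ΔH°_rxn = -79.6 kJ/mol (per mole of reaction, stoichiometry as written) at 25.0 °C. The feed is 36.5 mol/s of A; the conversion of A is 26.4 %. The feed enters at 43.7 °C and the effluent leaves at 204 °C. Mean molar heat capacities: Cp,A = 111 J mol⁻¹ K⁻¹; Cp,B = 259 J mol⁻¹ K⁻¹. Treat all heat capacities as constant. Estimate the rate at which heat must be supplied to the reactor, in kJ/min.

Extent of reaction ξ = 0.264 × 36.5 / 2 = 4.818 mol/s
Reaction term: ξ·ΔH°_rxn = 4.818 × -79.6 = -383.51 kJ/s
Sensible, feed 43.7→25 °C: -75.763 kJ/s
Outlet flows (mol/s): A 26.864, B 4.818
Sensible, products 25→204 °C: 757.13 kJ/s
Q = ΔH = 297.85 kJ/s = 297.85 kW
Heat supplied = 17871 kJ/min

Q_in = 17900 kJ/min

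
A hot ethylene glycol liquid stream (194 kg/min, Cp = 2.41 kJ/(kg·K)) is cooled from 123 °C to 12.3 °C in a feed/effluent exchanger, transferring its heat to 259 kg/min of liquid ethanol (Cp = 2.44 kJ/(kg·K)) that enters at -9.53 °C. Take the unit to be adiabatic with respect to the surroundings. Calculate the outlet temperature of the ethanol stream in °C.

Heat released by hot stream: Q = 194 × 2.41 × (123 − 12.3) = 51757 kJ/min
Energy balance on cold side (adiabatic exchanger): Q = ṁ_c·Cp_c·(T_c,out − T_c,in)
T_c,out = -9.53 + 51757/(259 × 2.44) = 72.369 °C

T_c,out = 72.4 °C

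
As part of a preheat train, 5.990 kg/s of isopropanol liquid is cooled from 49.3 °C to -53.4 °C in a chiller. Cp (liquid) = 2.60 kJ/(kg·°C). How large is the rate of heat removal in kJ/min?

Q_c = 96000 kJ/min

Q = ṁ·Cp·ΔT = 5.990 × 2.60 × (-53.4 − 49.3) = -1599.4 kJ/s
Cooling duty = 95967 kJ/min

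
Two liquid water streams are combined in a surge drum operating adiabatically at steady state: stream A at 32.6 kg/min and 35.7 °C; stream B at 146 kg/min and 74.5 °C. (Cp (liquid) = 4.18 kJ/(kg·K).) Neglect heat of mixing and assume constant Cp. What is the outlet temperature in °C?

T_out = 67.4 °C

Energy balance with Q = 0: Σ ṁᵢCp,ᵢ(T_out − Tᵢ) = 0
T_out = Σ ṁᵢCp,ᵢTᵢ / Σ ṁᵢCp,ᵢ
      = 50331 / 746.55 = 67.418 °C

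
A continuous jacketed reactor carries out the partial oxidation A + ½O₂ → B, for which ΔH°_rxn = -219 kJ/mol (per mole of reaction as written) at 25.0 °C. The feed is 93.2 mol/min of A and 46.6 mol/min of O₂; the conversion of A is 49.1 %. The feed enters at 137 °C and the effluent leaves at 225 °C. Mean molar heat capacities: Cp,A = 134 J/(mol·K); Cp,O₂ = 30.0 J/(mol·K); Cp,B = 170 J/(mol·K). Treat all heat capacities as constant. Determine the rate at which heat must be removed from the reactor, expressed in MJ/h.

Extent of reaction ξ = 0.491 × 93.2 = 45.761 mol/min
Reaction term: ξ·ΔH°_rxn = 45.761 × -219 = -10022 kJ/min
Sensible, feed 137→25 °C: -1555.3 kJ/min
Outlet flows (mol/min): A 47.439, O₂ 23.719, B 45.761
Sensible, products 25→225 °C: 2969.6 kJ/min
Q = ΔH = -8607.5 kJ/min = -143.46 kW
Heat removed = 516.45 MJ/h

Q_out = 516 MJ/h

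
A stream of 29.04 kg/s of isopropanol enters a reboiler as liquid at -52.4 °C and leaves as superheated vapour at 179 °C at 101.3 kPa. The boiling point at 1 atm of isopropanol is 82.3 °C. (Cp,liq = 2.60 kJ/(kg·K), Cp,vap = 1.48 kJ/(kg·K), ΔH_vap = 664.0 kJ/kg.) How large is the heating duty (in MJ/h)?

Q = 121000 MJ/h

liquid -52.4→82.3 °C: 350.22 kJ/kg
vaporisation at 82.3 °C: 664 kJ/kg
vapour 82.3→179 °C: 143.12 kJ/kg
Δh = 350.22 + 664 + 143.12 = 1157.3 kJ/kg
Q = ṁ·Δh = 29.04 kg/s × 1157.3 kJ/kg = 33609 kJ/s
|Q| = 33609 kW = 120990 MJ/h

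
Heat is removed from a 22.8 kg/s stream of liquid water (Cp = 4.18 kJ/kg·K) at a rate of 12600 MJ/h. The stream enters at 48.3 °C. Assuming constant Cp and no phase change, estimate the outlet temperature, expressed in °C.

Q = 12600 MJ/h = 3500 kJ/s
ΔT = Q/(ṁ·Cp) = 3500/(22.8×4.18) = 36.725 K
T_out = 48.3 − 36.725 = 11.575 °C

T_out = 11.6 °C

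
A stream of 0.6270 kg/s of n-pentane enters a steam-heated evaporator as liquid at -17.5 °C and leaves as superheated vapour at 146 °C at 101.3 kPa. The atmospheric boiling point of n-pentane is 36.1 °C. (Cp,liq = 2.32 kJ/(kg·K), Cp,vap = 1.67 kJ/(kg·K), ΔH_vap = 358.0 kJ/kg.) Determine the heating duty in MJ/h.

Q = 1500 MJ/h

liquid -17.5→36.1 °C: 124.35 kJ/kg
vaporisation at 36.1 °C: 358 kJ/kg
vapour 36.1→146 °C: 183.53 kJ/kg
Δh = 124.35 + 358 + 183.53 = 665.88 kJ/kg
Q = ṁ·Δh = 0.6270 kg/s × 665.88 kJ/kg = 417.51 kJ/s
|Q| = 417.51 kW = 1503 MJ/h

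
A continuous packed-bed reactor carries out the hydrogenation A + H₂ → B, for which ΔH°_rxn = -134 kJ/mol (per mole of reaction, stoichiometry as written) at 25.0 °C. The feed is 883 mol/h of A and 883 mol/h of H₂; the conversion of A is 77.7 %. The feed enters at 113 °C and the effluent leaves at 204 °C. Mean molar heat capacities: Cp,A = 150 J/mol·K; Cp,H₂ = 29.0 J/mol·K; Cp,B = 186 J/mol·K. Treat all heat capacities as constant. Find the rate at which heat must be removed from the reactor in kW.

Q_out = 21.3 kW

Extent of reaction ξ = 0.777 × 883 = 686.09 mol/h
Reaction term: ξ·ΔH°_rxn = 686.09 × -134 = -91936 kJ/h
Sensible, feed 113→25 °C: -13909 kJ/h
Outlet flows (mol/h): A 196.91, H₂ 196.91, B 686.09
Sensible, products 25→204 °C: 29152 kJ/h
Q = ΔH = -76693 kJ/h = -21.304 kW
Heat removed = 21.304 kW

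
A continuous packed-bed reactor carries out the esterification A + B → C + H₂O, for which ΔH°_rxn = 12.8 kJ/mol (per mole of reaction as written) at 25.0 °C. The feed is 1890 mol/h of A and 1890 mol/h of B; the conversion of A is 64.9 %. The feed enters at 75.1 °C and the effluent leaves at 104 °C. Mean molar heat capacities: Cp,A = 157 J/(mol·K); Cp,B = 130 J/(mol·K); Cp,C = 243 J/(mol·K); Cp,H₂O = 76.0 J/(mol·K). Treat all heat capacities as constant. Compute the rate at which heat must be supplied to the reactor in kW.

Q_in = 9.58 kW

Extent of reaction ξ = 0.649 × 1890 = 1226.6 mol/h
Reaction term: ξ·ΔH°_rxn = 1226.6 × 12.8 = 15701 kJ/h
Sensible, feed 75.1→25 °C: -27176 kJ/h
Outlet flows (mol/h): A 663.39, B 663.39, C 1226.6, H₂O 1226.6
Sensible, products 25→104 °C: 45953 kJ/h
Q = ΔH = 34478 kJ/h = 9.5771 kW
Heat supplied = 9.5771 kW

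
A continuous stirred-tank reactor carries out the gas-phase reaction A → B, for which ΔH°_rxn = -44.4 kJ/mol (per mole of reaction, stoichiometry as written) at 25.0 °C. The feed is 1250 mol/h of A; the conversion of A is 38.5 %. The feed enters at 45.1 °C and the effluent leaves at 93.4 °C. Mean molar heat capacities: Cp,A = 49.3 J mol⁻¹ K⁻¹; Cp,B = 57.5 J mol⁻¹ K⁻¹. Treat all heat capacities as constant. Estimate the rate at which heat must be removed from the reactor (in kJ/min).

Extent of reaction ξ = 0.385 × 1250 = 481.25 mol/h
Reaction term: ξ·ΔH°_rxn = 481.25 × -44.4 = -21368 kJ/h
Sensible, feed 45.1→25 °C: -1238.7 kJ/h
Outlet flows (mol/h): A 768.75, B 481.25
Sensible, products 25→93.4 °C: 4485.1 kJ/h
Q = ΔH = -18121 kJ/h = -5.0336 kW
Heat removed = 302.02 kJ/min

Q_out = 302 kJ/min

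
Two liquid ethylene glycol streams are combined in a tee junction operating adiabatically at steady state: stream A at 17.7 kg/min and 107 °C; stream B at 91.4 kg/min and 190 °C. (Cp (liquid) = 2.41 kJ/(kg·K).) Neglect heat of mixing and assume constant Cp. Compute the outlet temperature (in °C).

No heat crosses the boundary, so H_out = H_in.
Σ ṁᵢCp,ᵢTᵢ = 17.7×2.41×107 + 91.4×2.41×190 = 46416
Σ ṁᵢCp,ᵢ = 17.7×2.41 + 91.4×2.41 = 262.93
T_out = 46416 / 262.93 = 176.53 °C

T_out = 177 °C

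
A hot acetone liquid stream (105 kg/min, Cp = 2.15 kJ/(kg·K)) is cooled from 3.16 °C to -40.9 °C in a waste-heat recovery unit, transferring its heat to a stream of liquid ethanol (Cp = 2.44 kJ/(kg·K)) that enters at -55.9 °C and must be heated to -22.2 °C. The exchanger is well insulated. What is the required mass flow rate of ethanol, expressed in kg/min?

ṁ_c = 121 kg/min

Heat released by hot stream: Q = 105 × 2.15 × (3.16 − -40.9) = 9946.5 kJ/min
Energy balance on cold side (adiabatic exchanger): Q = ṁ_c·Cp_c·(T_c,out − T_c,in)
ṁ_c = 9946.5 / [2.44 × (-22.2 − -55.9)] = 120.96 kg/min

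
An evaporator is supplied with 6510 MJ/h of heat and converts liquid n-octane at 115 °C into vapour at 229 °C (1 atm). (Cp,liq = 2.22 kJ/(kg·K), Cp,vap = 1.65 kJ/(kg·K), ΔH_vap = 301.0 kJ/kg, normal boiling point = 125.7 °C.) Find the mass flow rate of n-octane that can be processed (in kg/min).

Δh = 2.22×(125.7−115) + 301.0 + 1.65×(229−125.7) = 495.2 kJ/kg
Q = 6510 MJ/h = 1808.3 kJ/s = 108500 kJ/min
ṁ = Q/Δh = 108500 / 495.2 = 219.1 kg/min

ṁ = 219 kg/min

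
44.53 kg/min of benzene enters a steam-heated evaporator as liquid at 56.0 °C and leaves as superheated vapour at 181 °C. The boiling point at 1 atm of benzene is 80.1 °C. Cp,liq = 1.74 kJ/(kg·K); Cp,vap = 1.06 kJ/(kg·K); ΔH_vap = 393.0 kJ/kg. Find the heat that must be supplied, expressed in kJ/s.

Q = 402 kJ/s

liquid 56.0→80.1 °C: 41.934 kJ/kg
vaporisation at 80.1 °C: 393 kJ/kg
vapour 80.1→181 °C: 106.95 kJ/kg
Δh = 41.934 + 393 + 106.95 = 541.89 kJ/kg
Q = ṁ·Δh = 44.53 kg/min × 541.89 kJ/kg = 24130 kJ/min
|Q| = 402.17 kW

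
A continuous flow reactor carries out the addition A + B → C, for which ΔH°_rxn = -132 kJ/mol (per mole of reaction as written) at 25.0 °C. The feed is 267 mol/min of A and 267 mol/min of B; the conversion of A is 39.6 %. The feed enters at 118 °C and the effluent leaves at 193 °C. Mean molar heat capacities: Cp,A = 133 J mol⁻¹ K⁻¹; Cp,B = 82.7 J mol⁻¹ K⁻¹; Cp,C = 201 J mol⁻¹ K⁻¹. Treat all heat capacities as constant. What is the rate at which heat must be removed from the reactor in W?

Extent of reaction ξ = 0.396 × 267 = 105.73 mol/min
Reaction term: ξ·ΔH°_rxn = 105.73 × -132 = -13957 kJ/min
Sensible, feed 118→25 °C: -5356 kJ/min
Outlet flows (mol/min): A 161.27, B 161.27, C 105.73
Sensible, products 25→193 °C: 9414.3 kJ/min
Q = ΔH = -9898.3 kJ/min = -164.97 kW
Heat removed = 164970 W

Q_out = 165000 W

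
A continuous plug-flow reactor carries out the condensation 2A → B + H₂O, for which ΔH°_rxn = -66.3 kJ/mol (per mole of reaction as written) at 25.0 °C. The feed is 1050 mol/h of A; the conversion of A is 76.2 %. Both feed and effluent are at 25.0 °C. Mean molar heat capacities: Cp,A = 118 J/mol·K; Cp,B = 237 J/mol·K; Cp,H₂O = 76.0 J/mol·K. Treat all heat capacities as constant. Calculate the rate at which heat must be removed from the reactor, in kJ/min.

Extent of reaction ξ = 0.762 × 1050 / 2 = 400.05 mol/h
Reaction term: ξ·ΔH°_rxn = 400.05 × -66.3 = -26523 kJ/h
Q = ΔH = -26523 kJ/h = -7.3676 kW
Heat removed = 442.06 kJ/min

Q_out = 442 kJ/min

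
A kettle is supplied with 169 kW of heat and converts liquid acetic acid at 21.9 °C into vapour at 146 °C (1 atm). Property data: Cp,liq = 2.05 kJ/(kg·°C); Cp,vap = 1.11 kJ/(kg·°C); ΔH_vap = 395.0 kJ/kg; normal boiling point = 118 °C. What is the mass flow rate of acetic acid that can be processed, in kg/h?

ṁ = 976 kg/h

Δh = 2.05×(118−21.9) + 395.0 + 1.11×(146−118) = 623.09 kJ/kg
Q = 169 kW = 169 kJ/s = 608400 kJ/h
ṁ = Q/Δh = 608400 / 623.09 = 976.43 kg/h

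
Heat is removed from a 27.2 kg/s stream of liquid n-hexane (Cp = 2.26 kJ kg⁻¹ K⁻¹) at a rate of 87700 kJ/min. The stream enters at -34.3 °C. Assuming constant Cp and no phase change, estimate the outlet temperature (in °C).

Q = 87700 kJ/min = 1461.7 kJ/s
ΔT = Q/(ṁ·Cp) = 1461.7/(27.2×2.26) = 23.778 K
T_out = -34.3 − 23.778 = -58.078 °C

T_out = -58.1 °C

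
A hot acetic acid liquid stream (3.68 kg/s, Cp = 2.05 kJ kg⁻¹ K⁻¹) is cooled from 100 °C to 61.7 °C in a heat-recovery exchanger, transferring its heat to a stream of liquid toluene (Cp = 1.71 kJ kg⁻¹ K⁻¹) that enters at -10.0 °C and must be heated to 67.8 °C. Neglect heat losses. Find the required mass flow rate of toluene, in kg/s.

ṁ_c = 2.17 kg/s

Heat released by hot stream: Q = 3.68 × 2.05 × (100 − 61.7) = 288.94 kJ/s
Energy balance on cold side (adiabatic exchanger): Q = ṁ_c·Cp_c·(T_c,out − T_c,in)
ṁ_c = 288.94 / [1.71 × (67.8 − -10.0)] = 2.1718 kg/s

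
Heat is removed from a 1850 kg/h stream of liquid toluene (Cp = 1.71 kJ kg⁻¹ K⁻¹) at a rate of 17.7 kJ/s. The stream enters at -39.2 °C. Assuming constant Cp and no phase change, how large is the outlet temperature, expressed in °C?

T_out = -59.3 °C

Q = 17.7 kJ/s = 63720 kJ/h
ΔT = Q/(ṁ·Cp) = 63720/(1850×1.71) = 20.142 K
T_out = -39.2 − 20.142 = -59.342 °C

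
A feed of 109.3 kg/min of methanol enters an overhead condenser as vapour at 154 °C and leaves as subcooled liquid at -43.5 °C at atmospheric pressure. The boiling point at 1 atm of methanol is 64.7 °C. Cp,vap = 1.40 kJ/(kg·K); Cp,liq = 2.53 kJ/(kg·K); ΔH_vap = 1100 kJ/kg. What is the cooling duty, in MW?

vapour 154→64.7 °C: -125.02 kJ/kg
condensation at 64.7 °C: -1100 kJ/kg
liquid 64.7→-43.5 °C: -273.75 kJ/kg
Δh = -125.02 + -1100 + -273.75 = -1498.8 kJ/kg
Q = ṁ·Δh = 109.3 kg/min × -1498.8 kJ/kg = -163820 kJ/min
|Q| = 2730.3 kW = 2.7303 MW

Q_c = 2.73 MW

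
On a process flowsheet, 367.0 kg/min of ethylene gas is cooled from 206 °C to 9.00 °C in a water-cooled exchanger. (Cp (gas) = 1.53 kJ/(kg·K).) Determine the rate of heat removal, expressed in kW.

Q_c = 1840 kW

Q = ṁ·Cp·ΔT = 367.0 × 1.53 × (9.00 − 206) = -110620 kJ/min
Converting: 110620 / 60 s = 1843.6 kW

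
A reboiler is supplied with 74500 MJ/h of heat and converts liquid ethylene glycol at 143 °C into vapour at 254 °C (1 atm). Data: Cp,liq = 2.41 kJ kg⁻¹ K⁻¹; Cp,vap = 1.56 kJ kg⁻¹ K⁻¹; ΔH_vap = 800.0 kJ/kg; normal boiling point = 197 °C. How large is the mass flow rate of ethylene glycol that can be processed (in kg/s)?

Δh = 2.41×(197−143) + 800.0 + 1.56×(254−197) = 1019.1 kJ/kg
Q = 74500 MJ/h = 20694 kJ/s = 20694 kJ/s
ṁ = Q/Δh = 20694 / 1019.1 = 20.307 kg/s

ṁ = 20.3 kg/s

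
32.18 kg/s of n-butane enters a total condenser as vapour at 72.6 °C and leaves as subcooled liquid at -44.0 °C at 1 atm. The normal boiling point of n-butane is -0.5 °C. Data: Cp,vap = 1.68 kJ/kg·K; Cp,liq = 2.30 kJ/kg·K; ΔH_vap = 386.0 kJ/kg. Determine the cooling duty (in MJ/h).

vapour 72.6→-0.5 °C: -122.81 kJ/kg
condensation at -0.5 °C: -386 kJ/kg
liquid -0.5→-44.0 °C: -100.05 kJ/kg
Δh = -122.81 + -386 + -100.05 = -608.86 kJ/kg
Q = ṁ·Δh = 32.18 kg/s × -608.86 kJ/kg = -19593 kJ/s
|Q| = 19593 kW = 70535 MJ/h

Q_c = 70500 MJ/h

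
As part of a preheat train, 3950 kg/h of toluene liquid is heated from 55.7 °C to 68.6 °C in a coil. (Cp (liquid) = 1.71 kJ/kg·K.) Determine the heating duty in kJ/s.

Q = ṁ·Cp·ΔT = 3950 × 1.71 × (68.6 − 55.7) = 87133 kJ/h
Converting: 87133 / 3600 s = 24.204 kW

Q = 24.2 kJ/s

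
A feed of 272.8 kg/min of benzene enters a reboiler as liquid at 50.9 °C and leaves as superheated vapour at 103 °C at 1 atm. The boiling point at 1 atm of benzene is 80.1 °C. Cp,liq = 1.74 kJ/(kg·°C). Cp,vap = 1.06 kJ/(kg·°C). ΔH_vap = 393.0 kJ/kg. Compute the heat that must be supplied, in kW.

liquid 50.9→80.1 °C: 50.808 kJ/kg
vaporisation at 80.1 °C: 393 kJ/kg
vapour 80.1→103 °C: 24.274 kJ/kg
Δh = 50.808 + 393 + 24.274 = 468.08 kJ/kg
Q = ṁ·Δh = 272.8 kg/min × 468.08 kJ/kg = 127690 kJ/min
|Q| = 2128.2 kW

Q = 2130 kW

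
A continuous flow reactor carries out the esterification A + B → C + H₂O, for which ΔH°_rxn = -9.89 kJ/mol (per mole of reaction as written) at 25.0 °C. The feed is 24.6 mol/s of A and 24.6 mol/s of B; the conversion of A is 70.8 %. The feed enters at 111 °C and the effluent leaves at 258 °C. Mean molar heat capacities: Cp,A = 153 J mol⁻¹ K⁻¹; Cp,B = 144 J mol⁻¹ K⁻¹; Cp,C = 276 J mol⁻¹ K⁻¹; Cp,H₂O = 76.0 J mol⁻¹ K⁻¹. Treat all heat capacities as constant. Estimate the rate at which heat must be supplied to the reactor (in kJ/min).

Extent of reaction ξ = 0.708 × 24.6 = 17.417 mol/s
Reaction term: ξ·ΔH°_rxn = 17.417 × -9.89 = -172.25 kJ/s
Sensible, feed 111→25 °C: -628.33 kJ/s
Outlet flows (mol/s): A 7.1832, B 7.1832, C 17.417, H₂O 17.417
Sensible, products 25→258 °C: 1925.5 kJ/s
Q = ΔH = 1125 kJ/s = 1125 kW
Heat supplied = 67497 kJ/min

Q_in = 67500 kJ/min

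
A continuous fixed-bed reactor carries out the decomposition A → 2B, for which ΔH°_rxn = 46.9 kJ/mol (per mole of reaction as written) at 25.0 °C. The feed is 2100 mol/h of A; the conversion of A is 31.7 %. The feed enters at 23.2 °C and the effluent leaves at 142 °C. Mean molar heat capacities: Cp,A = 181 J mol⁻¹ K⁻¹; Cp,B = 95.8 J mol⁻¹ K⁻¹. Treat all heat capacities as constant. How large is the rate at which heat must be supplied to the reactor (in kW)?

Q_in = 21.4 kW

Extent of reaction ξ = 0.317 × 2100 = 665.7 mol/h
Reaction term: ξ·ΔH°_rxn = 665.7 × 46.9 = 31221 kJ/h
Sensible, feed 23.2→25 °C: 684.18 kJ/h
Outlet flows (mol/h): A 1434.3, B 1331.4
Sensible, products 25→142 °C: 45297 kJ/h
Q = ΔH = 77203 kJ/h = 21.445 kW
Heat supplied = 21.445 kW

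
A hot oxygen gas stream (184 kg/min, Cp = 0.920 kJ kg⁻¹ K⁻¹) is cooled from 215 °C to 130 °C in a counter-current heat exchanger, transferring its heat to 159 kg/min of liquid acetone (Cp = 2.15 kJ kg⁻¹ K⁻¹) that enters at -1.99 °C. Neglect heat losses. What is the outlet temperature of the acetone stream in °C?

Heat released by hot stream: Q = 184 × 0.920 × (215 − 130) = 14389 kJ/min
Energy balance on cold side (adiabatic exchanger): Q = ṁ_c·Cp_c·(T_c,out − T_c,in)
T_c,out = -1.99 + 14389/(159 × 2.15) = 40.101 °C

T_c,out = 40.1 °C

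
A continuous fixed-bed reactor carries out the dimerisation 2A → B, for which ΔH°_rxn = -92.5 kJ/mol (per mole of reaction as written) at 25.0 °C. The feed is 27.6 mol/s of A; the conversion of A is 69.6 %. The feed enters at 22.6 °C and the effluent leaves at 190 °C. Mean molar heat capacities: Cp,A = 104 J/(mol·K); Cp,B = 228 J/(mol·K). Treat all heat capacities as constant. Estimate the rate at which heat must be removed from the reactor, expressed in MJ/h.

Q_out = 1350 MJ/h

Extent of reaction ξ = 0.696 × 27.6 / 2 = 9.6048 mol/s
Reaction term: ξ·ΔH°_rxn = 9.6048 × -92.5 = -888.44 kJ/s
Sensible, feed 22.6→25 °C: 6.889 kJ/s
Outlet flows (mol/s): A 8.3904, B 9.6048
Sensible, products 25→190 °C: 505.31 kJ/s
Q = ΔH = -376.24 kJ/s = -376.24 kW
Heat removed = 1354.5 MJ/h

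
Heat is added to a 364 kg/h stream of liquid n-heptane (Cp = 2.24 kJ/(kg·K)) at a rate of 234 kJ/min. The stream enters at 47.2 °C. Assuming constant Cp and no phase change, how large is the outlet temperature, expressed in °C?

Q = 234 kJ/min = 14040 kJ/h
ΔT = Q/(ṁ·Cp) = 14040/(364×2.24) = 17.219 K
T_out = 47.2 + 17.219 = 64.419 °C

T_out = 64.4 °C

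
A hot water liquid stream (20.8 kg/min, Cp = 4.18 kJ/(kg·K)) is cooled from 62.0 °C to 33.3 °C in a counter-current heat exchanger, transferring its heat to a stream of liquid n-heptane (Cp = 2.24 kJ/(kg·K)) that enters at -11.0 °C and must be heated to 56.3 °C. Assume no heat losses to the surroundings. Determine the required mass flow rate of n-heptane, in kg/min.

Heat released by hot stream: Q = 20.8 × 4.18 × (62.0 − 33.3) = 2495.3 kJ/min
Energy balance on cold side (adiabatic exchanger): Q = ṁ_c·Cp_c·(T_c,out − T_c,in)
ṁ_c = 2495.3 / [2.24 × (56.3 − -11.0)] = 16.552 kg/min

ṁ_c = 16.6 kg/min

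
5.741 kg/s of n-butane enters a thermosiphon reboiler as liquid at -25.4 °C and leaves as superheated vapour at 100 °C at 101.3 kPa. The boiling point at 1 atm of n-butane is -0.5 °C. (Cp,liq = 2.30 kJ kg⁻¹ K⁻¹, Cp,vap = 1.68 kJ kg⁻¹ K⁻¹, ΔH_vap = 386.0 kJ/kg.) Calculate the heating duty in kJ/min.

Q = 211000 kJ/min

liquid -25.4→-0.5 °C: 57.27 kJ/kg
vaporisation at -0.5 °C: 386 kJ/kg
vapour -0.5→100 °C: 168.84 kJ/kg
Δh = 57.27 + 386 + 168.84 = 612.11 kJ/kg
Q = ṁ·Δh = 5.741 kg/s × 612.11 kJ/kg = 3514.1 kJ/s
|Q| = 3514.1 kW = 210850 kJ/min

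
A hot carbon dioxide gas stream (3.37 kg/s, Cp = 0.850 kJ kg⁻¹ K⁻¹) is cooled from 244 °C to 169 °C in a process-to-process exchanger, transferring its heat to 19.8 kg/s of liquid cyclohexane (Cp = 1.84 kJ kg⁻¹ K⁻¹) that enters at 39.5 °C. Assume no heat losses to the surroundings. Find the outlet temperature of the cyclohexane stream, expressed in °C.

T_c,out = 45.4 °C

Heat released by hot stream: Q = 3.37 × 0.850 × (244 − 169) = 214.84 kJ/s
Energy balance on cold side (adiabatic exchanger): Q = ṁ_c·Cp_c·(T_c,out − T_c,in)
T_c,out = 39.5 + 214.84/(19.8 × 1.84) = 45.397 °C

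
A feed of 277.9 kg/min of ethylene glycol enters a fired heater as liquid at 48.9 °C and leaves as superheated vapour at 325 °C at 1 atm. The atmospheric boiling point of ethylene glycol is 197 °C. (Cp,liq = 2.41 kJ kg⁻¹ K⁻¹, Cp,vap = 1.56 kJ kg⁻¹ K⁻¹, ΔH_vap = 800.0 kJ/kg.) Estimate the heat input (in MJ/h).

Q = 22600 MJ/h

liquid 48.9→197 °C: 356.92 kJ/kg
vaporisation at 197 °C: 800 kJ/kg
vapour 197→325 °C: 199.68 kJ/kg
Δh = 356.92 + 800 + 199.68 = 1356.6 kJ/kg
Q = ṁ·Δh = 277.9 kg/min × 1356.6 kJ/kg = 377000 kJ/min
|Q| = 6283.3 kW = 22620 MJ/h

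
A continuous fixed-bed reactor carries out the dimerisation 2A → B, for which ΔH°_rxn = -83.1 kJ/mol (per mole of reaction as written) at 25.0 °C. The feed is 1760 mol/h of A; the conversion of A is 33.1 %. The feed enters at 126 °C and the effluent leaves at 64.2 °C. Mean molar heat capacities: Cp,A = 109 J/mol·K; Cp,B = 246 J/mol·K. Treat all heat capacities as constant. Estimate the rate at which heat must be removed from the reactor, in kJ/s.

Extent of reaction ξ = 0.331 × 1760 / 2 = 291.28 mol/h
Reaction term: ξ·ΔH°_rxn = 291.28 × -83.1 = -24205 kJ/h
Sensible, feed 126→25 °C: -19376 kJ/h
Outlet flows (mol/h): A 1177.4, B 291.28
Sensible, products 25→64.2 °C: 7839.8 kJ/h
Q = ΔH = -35741 kJ/h = -9.9282 kW
Heat removed = 9.9282 kJ/s

Q_out = 9.93 kJ/s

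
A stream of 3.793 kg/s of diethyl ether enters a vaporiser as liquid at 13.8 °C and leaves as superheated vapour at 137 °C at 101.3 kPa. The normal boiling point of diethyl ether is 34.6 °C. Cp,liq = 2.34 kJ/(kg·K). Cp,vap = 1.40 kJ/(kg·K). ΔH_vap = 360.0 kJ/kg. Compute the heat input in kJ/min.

liquid 13.8→34.6 °C: 48.672 kJ/kg
vaporisation at 34.6 °C: 360 kJ/kg
vapour 34.6→137 °C: 143.36 kJ/kg
Δh = 48.672 + 360 + 143.36 = 552.03 kJ/kg
Q = ṁ·Δh = 3.793 kg/s × 552.03 kJ/kg = 2093.9 kJ/s
|Q| = 2093.9 kW = 125630 kJ/min

Q = 126000 kJ/min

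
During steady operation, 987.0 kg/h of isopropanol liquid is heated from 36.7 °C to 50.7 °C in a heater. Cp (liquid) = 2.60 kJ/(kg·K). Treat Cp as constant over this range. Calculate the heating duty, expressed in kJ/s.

Q = 9.98 kJ/s

Q = ṁ·Cp·ΔT = 987.0 × 2.60 × (50.7 − 36.7) = 35927 kJ/h
Converting: 35927 / 3600 s = 9.9797 kW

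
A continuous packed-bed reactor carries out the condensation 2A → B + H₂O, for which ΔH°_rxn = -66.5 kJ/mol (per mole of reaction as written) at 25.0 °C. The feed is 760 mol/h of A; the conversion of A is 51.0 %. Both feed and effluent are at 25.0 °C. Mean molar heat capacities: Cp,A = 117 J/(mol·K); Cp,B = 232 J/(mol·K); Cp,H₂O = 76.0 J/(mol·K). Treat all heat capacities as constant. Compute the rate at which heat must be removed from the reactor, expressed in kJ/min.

Extent of reaction ξ = 0.510 × 760 / 2 = 193.8 mol/h
Reaction term: ξ·ΔH°_rxn = 193.8 × -66.5 = -12888 kJ/h
Q = ΔH = -12888 kJ/h = -3.5799 kW
Heat removed = 214.8 kJ/min

Q_out = 215 kJ/min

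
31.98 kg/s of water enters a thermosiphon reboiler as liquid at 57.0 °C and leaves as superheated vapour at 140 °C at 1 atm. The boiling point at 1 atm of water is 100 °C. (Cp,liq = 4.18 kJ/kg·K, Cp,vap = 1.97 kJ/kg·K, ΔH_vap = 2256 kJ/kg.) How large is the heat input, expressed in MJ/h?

Q = 289000 MJ/h

liquid 57.0→100 °C: 179.74 kJ/kg
vaporisation at 100 °C: 2256 kJ/kg
vapour 100→140 °C: 78.8 kJ/kg
Δh = 179.74 + 2256 + 78.8 = 2514.5 kJ/kg
Q = ṁ·Δh = 31.98 kg/s × 2514.5 kJ/kg = 80415 kJ/s
|Q| = 80415 kW = 289490 MJ/h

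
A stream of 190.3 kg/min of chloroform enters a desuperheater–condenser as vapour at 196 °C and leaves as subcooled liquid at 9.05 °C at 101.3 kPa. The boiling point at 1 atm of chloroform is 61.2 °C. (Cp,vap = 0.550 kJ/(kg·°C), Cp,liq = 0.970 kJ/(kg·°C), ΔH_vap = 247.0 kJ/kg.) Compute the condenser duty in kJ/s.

vapour 196→61.2 °C: -74.14 kJ/kg
condensation at 61.2 °C: -247 kJ/kg
liquid 61.2→9.05 °C: -50.586 kJ/kg
Δh = -74.14 + -247 + -50.586 = -371.73 kJ/kg
Q = ṁ·Δh = 190.3 kg/min × -371.73 kJ/kg = -70739 kJ/min
|Q| = 1179 kW

Q_c = 1180 kJ/s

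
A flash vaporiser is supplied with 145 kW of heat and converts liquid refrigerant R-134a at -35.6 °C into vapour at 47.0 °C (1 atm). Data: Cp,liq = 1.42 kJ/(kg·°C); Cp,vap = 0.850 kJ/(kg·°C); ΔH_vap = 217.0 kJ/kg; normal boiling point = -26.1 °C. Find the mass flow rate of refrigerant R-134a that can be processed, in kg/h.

Δh = 1.42×(-26.1−-35.6) + 217.0 + 0.850×(47.0−-26.1) = 292.62 kJ/kg
Q = 145 kW = 145 kJ/s = 522000 kJ/h
ṁ = Q/Δh = 522000 / 292.62 = 1783.9 kg/h

ṁ = 1780 kg/h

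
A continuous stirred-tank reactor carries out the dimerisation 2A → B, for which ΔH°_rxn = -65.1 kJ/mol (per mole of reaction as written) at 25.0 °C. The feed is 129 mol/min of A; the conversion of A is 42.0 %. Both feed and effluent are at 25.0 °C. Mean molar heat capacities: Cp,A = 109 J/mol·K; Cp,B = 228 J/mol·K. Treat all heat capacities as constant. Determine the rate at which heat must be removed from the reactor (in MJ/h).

Q_out = 106 MJ/h

Extent of reaction ξ = 0.420 × 129 / 2 = 27.09 mol/min
Reaction term: ξ·ΔH°_rxn = 27.09 × -65.1 = -1763.6 kJ/min
Q = ΔH = -1763.6 kJ/min = -29.393 kW
Heat removed = 105.81 MJ/h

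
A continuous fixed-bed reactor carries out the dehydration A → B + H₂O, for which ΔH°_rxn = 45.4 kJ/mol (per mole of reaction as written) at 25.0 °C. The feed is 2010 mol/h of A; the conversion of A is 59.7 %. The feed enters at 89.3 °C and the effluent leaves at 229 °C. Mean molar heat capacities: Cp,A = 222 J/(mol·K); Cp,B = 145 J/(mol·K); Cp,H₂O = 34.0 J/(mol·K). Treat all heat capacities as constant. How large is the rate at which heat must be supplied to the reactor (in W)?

Extent of reaction ξ = 0.597 × 2010 = 1200 mol/h
Reaction term: ξ·ΔH°_rxn = 1200 × 45.4 = 54479 kJ/h
Sensible, feed 89.3→25 °C: -28692 kJ/h
Outlet flows (mol/h): A 810.03, B 1200, H₂O 1200
Sensible, products 25→229 °C: 80503 kJ/h
Q = ΔH = 106290 kJ/h = 29.525 kW
Heat supplied = 29525 W

Q_in = 29500 W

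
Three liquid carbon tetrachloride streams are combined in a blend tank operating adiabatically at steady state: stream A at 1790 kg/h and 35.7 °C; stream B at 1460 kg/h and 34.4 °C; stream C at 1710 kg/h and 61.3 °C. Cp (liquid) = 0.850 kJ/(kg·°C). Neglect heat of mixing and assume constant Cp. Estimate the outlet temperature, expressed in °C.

T_out = 44.1 °C

No heat crosses the boundary, so H_out = H_in.
Σ ṁᵢCp,ᵢTᵢ = 1790×0.850×35.7 + 1460×0.850×34.4 + 1710×0.850×61.3 = 186110
Σ ṁᵢCp,ᵢ = 1790×0.850 + 1460×0.850 + 1710×0.850 = 4216
T_out = 186110 / 4216 = 44.143 °C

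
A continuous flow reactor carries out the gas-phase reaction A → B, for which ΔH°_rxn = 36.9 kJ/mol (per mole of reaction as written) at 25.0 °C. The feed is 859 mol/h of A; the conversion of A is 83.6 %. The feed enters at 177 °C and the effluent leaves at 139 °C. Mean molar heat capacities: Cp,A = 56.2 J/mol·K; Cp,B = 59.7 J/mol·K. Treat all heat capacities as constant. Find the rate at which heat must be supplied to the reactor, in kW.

Extent of reaction ξ = 0.836 × 859 = 718.12 mol/h
Reaction term: ξ·ΔH°_rxn = 718.12 × 36.9 = 26499 kJ/h
Sensible, feed 177→25 °C: -7337.9 kJ/h
Outlet flows (mol/h): A 140.88, B 718.12
Sensible, products 25→139 °C: 5790 kJ/h
Q = ΔH = 24951 kJ/h = 6.9308 kW
Heat supplied = 6.9308 kW

Q_in = 6.93 kW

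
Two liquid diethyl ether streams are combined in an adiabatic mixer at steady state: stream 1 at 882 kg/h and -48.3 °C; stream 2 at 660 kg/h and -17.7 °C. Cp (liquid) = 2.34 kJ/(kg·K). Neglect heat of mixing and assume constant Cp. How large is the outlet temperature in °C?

T_out = -35.2 °C

No heat crosses the boundary, so H_out = H_in.
Σ ṁᵢCp,ᵢTᵢ = 882×2.34×-48.3 + 660×2.34×-17.7 = -127020
Σ ṁᵢCp,ᵢ = 882×2.34 + 660×2.34 = 3608.3
T_out = -127020 / 3608.3 = -35.203 °C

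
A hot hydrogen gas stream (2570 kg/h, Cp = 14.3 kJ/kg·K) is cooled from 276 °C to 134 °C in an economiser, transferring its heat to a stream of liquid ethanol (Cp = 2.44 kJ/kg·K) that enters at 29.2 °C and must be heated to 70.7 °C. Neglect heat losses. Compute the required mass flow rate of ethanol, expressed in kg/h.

ṁ_c = 51500 kg/h

Heat released by hot stream: Q = 2570 × 14.3 × (276 − 134) = 5.2186e+06 kJ/h
Energy balance on cold side (adiabatic exchanger): Q = ṁ_c·Cp_c·(T_c,out − T_c,in)
ṁ_c = 5.2186e+06 / [2.44 × (70.7 − 29.2)] = 51537 kg/h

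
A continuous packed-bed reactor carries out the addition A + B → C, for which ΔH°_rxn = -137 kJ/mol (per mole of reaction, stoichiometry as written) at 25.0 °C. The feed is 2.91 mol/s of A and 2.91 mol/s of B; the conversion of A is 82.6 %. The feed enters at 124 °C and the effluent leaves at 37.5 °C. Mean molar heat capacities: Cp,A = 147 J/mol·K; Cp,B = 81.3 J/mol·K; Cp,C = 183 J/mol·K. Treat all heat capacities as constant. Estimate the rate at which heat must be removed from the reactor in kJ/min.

Extent of reaction ξ = 0.826 × 2.91 = 2.4037 mol/s
Reaction term: ξ·ΔH°_rxn = 2.4037 × -137 = -329.3 kJ/s
Sensible, feed 124→25 °C: -65.771 kJ/s
Outlet flows (mol/s): A 0.50634, B 0.50634, C 2.4037
Sensible, products 25→37.5 °C: 6.9433 kJ/s
Q = ΔH = -388.13 kJ/s = -388.13 kW
Heat removed = 23288 kJ/min

Q_out = 23300 kJ/min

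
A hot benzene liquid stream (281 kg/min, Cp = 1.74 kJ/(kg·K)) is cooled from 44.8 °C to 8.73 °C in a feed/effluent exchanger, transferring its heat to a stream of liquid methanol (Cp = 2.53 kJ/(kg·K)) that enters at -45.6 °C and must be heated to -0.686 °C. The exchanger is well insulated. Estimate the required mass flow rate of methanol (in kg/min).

ṁ_c = 155 kg/min

Heat released by hot stream: Q = 281 × 1.74 × (44.8 − 8.73) = 17636 kJ/min
Energy balance on cold side (adiabatic exchanger): Q = ṁ_c·Cp_c·(T_c,out − T_c,in)
ṁ_c = 17636 / [2.53 × (-0.686 − -45.6)] = 155.2 kg/min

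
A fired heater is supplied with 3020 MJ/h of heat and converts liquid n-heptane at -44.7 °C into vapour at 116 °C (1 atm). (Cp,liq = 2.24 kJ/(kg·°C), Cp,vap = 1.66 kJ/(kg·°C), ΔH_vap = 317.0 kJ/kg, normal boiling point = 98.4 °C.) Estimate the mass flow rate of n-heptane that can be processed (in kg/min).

ṁ = 75.5 kg/min

Δh = 2.24×(98.4−-44.7) + 317.0 + 1.66×(116−98.4) = 666.76 kJ/kg
Q = 3020 MJ/h = 838.89 kJ/s = 50333 kJ/min
ṁ = Q/Δh = 50333 / 666.76 = 75.489 kg/min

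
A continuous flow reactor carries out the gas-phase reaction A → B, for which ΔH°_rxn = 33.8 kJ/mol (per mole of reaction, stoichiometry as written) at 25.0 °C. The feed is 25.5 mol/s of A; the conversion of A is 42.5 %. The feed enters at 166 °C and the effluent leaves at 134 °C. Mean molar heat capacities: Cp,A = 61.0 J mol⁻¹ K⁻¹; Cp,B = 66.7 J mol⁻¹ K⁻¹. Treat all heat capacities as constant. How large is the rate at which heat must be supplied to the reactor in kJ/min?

Q_in = 19400 kJ/min

Extent of reaction ξ = 0.425 × 25.5 = 10.838 mol/s
Reaction term: ξ·ΔH°_rxn = 10.838 × 33.8 = 366.31 kJ/s
Sensible, feed 166→25 °C: -219.33 kJ/s
Outlet flows (mol/s): A 14.662, B 10.838
Sensible, products 25→134 °C: 176.28 kJ/s
Q = ΔH = 323.26 kJ/s = 323.26 kW
Heat supplied = 19396 kJ/min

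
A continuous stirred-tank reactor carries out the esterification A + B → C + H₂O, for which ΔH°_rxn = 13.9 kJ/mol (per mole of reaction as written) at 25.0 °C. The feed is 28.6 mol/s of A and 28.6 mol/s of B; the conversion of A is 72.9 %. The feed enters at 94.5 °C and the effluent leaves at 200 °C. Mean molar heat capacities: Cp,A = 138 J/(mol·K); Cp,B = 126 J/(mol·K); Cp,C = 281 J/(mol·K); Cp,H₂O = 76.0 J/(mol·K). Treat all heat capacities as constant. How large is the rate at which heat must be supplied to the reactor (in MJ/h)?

Q_in = 5130 MJ/h

Extent of reaction ξ = 0.729 × 28.6 = 20.849 mol/s
Reaction term: ξ·ΔH°_rxn = 20.849 × 13.9 = 289.81 kJ/s
Sensible, feed 94.5→25 °C: -524.75 kJ/s
Outlet flows (mol/s): A 7.7506, B 7.7506, C 20.849, H₂O 20.849
Sensible, products 25→200 °C: 1660.6 kJ/s
Q = ΔH = 1425.7 kJ/s = 1425.7 kW
Heat supplied = 5132.5 MJ/h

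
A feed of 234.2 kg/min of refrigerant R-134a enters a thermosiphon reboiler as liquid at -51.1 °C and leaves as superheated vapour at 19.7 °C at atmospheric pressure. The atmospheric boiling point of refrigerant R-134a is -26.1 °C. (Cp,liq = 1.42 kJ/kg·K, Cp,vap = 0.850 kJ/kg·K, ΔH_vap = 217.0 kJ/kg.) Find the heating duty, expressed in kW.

Q = 1140 kW

liquid -51.1→-26.1 °C: 35.5 kJ/kg
vaporisation at -26.1 °C: 217 kJ/kg
vapour -26.1→19.7 °C: 38.93 kJ/kg
Δh = 35.5 + 217 + 38.93 = 291.43 kJ/kg
Q = ṁ·Δh = 234.2 kg/min × 291.43 kJ/kg = 68253 kJ/min
|Q| = 1137.5 kW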